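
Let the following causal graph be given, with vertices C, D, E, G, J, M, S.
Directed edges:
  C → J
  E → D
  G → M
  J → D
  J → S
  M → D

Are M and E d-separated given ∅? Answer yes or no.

Yes — M ⊥ E | ∅.

Bayes-Ball from M | ∅ reaches {D,G}.
E ∉ reach(M|∅) ⇒ M ⊥ E | ∅.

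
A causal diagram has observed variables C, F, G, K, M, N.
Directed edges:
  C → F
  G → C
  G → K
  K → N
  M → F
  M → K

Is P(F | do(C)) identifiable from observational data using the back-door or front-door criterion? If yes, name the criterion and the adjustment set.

P(F|do(C)): backdoor, adjust for ∅.

desc(C)\{C}={F}; candidates ⊆ {G,K,M,N}.
∅: C⊥F given ∅ in G with C→· removed — back-door holds.
P(F|do(C)) = P(F|C) — no adjustment needed.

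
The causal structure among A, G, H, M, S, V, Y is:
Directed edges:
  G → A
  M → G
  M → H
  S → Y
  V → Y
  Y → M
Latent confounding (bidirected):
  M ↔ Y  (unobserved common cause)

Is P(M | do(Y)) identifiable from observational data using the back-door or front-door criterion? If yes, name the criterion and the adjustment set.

P(M|do(Y)): not identifiable (no BD/FD set).

desc(Y)\{Y}={A,G,H,M}; candidates ⊆ {S,V}.
Y↔M: latent back-door arc(s) into Y.
size 0: {}; under {} Y still reaches {A,G,H,M,S,V} ∋ M.
size 1: {S}, {V}; under {S} Y still reaches {A,G,H,M,V} ∋ M.
size 2: {S,V}; under {S,V} Y still reaches {A,G,H,M} ∋ M.
Y↔M cannot be blocked by any observed set — no back-door set.
No mediator lies on a directed Y→…→M path.
Neither criterion identifies P(M|do(Y)) in this graph.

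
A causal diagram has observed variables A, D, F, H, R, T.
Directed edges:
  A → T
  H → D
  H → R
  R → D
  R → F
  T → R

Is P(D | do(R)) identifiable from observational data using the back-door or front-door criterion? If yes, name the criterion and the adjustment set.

desc(R)\{R}={D,F}; candidates ⊆ {A,H,T}.
size 0: {}; under {} R still reaches {A,D,H,T} ∋ D.
{H}: R⊥D given {H} in G with R→· removed — back-door holds.
P(D|do(R)) = Σ_{H} P(D|R,H)·P(H).

P(D|do(R)): backdoor, adjust for {H}.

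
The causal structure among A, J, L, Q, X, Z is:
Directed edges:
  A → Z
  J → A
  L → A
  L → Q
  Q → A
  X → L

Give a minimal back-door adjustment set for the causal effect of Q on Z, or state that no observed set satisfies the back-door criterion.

desc(Q)\{Q}={A,Z}; candidates ⊆ {J,L,X}.
size 0: {}; under {} Q still reaches {A,L,X,Z} ∋ Z.
{L}: Q⊥Z given {L} in G with Q→· removed — back-door holds.

Q→Z: minimal back-door set {L}.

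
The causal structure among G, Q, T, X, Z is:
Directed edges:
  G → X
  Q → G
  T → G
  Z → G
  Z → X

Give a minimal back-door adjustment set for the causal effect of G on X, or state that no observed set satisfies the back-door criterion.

G→X: minimal back-door set {Z}.

desc(G)\{G}={X}; candidates ⊆ {Q,T,Z}.
size 0: {}; under {} G still reaches {Q,T,X,Z} ∋ X.
{Z}: G⊥X given {Z} in G with G→· removed — back-door holds.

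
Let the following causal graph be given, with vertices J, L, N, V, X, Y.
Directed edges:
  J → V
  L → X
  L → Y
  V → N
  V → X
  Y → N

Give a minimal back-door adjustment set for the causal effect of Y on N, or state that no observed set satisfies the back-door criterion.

desc(Y)\{Y}={N}; candidates ⊆ {J,L,V,X}.
∅: Y⊥N given ∅ in G with Y→· removed — back-door holds.

Y→N: minimal back-door set ∅.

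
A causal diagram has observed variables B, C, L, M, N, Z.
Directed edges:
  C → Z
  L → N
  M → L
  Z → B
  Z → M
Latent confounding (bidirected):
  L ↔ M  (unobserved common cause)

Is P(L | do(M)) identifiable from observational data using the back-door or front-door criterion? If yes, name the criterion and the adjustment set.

P(L|do(M)): not identifiable (no BD/FD set).

desc(M)\{M}={L,N}; candidates ⊆ {B,C,Z}.
M↔L: latent back-door arc(s) into M.
size 0: {}; under {} M still reaches {B,C,L,N,Z} ∋ L.
size 1: {B}, {C}, {Z}; under {B} M still reaches {C,L,N,Z} ∋ L.
size 2: {B,C}, {B,Z}, {C,Z}; under {B,C} M still reaches {L,N,Z} ∋ L.
M↔L cannot be blocked by any observed set — no back-door set.
No mediator lies on a directed M→…→L path.
Neither criterion identifies P(L|do(M)) in this graph.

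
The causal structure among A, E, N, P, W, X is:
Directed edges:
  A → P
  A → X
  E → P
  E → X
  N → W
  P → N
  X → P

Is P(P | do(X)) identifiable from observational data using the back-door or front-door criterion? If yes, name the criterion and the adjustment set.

desc(X)\{X}={N,P,W}; candidates ⊆ {A,E}.
size 0: {}; under {} X still reaches {A,E,N,P,W} ∋ P.
size 1: {A}, {E}; under {A} X still reaches {E,N,P,W} ∋ P.
{A,E}: X⊥P given {A,E} in G with X→· removed — back-door holds.
P(P|do(X)) = Σ_{A,E} P(P|X,A,E)·P(A,E).

P(P|do(X)): backdoor, adjust for {A, E}.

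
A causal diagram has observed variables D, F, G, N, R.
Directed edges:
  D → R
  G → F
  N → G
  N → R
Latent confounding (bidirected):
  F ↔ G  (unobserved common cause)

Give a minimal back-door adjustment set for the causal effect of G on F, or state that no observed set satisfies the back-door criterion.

desc(G)\{G}={F}; candidates ⊆ {D,N,R}.
G↔F: latent back-door arc(s) into G.
size 0: {}; under {} G still reaches {F,N,R} ∋ F.
size 1: {D}, {N}, {R}; under {D} G still reaches {F,N,R} ∋ F.
size 2: {D,N}, {D,R}, {N,R}; under {D,N} G still reaches {F} ∋ F.
G↔F cannot be blocked by any observed set — no back-door set.

G→F: no observed back-door set.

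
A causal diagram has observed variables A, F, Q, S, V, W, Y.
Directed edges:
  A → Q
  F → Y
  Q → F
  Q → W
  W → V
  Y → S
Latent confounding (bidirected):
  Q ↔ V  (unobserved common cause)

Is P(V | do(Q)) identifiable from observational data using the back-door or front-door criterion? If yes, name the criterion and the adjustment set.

P(V|do(Q)): frontdoor, adjust for {W}.

desc(Q)\{Q}={F,S,V,W,Y}; candidates ⊆ {A}.
Q↔V: latent back-door arc(s) into Q.
size 0: {}; under {} Q still reaches {A,V} ∋ V.
size 1: {A}; under {A} Q still reaches {V} ∋ V.
Q↔V cannot be blocked by any observed set — no back-door set.
{W}: (i) intercepts every directed Q→V path; (ii) no back-door Q→{W}; (iii) {Q} blocks every back-door {W}→V. Front-door holds.
P(V|do(Q)) = Σ_{W} P(W|Q) Σ_{Q'} P(V|W,Q')P(Q').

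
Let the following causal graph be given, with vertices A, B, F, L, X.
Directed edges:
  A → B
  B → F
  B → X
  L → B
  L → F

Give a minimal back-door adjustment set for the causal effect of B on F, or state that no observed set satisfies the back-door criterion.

B→F: minimal back-door set {L}.

desc(B)\{B}={F,X}; candidates ⊆ {A,L}.
size 0: {}; under {} B still reaches {A,F,L} ∋ F.
{L}: B⊥F given {L} in G with B→· removed — back-door holds.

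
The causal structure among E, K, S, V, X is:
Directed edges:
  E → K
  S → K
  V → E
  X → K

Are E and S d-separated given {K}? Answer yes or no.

Bayes-Ball from E | {K} reaches {S,V,X}.
S ∈ reach(E|{K}) ⇒ E ⊥̸ S | {K}.

No — E and S are d-connected given {K}.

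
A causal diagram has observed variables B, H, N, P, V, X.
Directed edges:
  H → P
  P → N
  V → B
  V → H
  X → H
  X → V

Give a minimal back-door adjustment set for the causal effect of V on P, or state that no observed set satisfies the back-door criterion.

desc(V)\{V}={B,H,N,P}; candidates ⊆ {X}.
size 0: {}; under {} V still reaches {H,N,P,X} ∋ P.
{X}: V⊥P given {X} in G with V→· removed — back-door holds.

V→P: minimal back-door set {X}.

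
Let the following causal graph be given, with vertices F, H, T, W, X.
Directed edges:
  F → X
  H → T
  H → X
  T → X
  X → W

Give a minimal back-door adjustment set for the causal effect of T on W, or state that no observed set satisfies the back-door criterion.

desc(T)\{T}={W,X}; candidates ⊆ {F,H}.
size 0: {}; under {} T still reaches {H,W,X} ∋ W.
{H}: T⊥W given {H} in G with T→· removed — back-door holds.

T→W: minimal back-door set {H}.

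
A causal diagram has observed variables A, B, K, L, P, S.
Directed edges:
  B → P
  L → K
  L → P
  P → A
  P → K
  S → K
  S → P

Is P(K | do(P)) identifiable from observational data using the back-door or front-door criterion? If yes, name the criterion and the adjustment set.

P(K|do(P)): backdoor, adjust for {L, S}.

desc(P)\{P}={A,K}; candidates ⊆ {B,L,S}.
size 0: {}; under {} P still reaches {B,K,L,S} ∋ K.
size 1: {B}, {L}, {S}; under {B} P still reaches {K,L,S} ∋ K.
{L,S}: P⊥K given {L,S} in G with P→· removed — back-door holds.
P(K|do(P)) = Σ_{L,S} P(K|P,L,S)·P(L,S).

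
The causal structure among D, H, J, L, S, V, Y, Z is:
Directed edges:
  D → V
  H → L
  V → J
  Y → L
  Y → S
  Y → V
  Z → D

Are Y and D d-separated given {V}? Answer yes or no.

Bayes-Ball from Y | {V} reaches {D,L,S,Z}.
D ∈ reach(Y|{V}) ⇒ Y ⊥̸ D | {V}.

No — Y and D are d-connected given {V}.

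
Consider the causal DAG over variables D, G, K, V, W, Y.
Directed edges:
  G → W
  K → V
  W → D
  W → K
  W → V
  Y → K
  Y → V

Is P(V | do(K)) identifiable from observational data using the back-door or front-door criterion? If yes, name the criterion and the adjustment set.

desc(K)\{K}={V}; candidates ⊆ {D,G,W,Y}.
size 0: {}; under {} K still reaches {D,G,V,W,Y} ∋ V.
size 1: {D}, {G}, {W} …(+1); under {D} K still reaches {G,V,W,Y} ∋ V.
{W,Y}: K⊥V given {W,Y} in G with K→· removed — back-door holds.
P(V|do(K)) = Σ_{W,Y} P(V|K,W,Y)·P(W,Y).

P(V|do(K)): backdoor, adjust for {W, Y}.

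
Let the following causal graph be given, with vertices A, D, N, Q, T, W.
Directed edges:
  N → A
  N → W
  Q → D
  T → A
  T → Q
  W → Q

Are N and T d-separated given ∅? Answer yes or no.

Yes — N ⊥ T | ∅.

Bayes-Ball from N | ∅ reaches {A,D,Q,W}.
T ∉ reach(N|∅) ⇒ N ⊥ T | ∅.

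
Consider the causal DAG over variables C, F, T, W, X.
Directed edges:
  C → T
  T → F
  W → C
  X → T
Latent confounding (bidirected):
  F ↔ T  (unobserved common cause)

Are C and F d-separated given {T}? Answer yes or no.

Bayes-Ball from C | {T} reaches {F,W,X}.
F ∈ reach(C|{T}) ⇒ C ⊥̸ F | {T}.

No — C and F are d-connected given {T}.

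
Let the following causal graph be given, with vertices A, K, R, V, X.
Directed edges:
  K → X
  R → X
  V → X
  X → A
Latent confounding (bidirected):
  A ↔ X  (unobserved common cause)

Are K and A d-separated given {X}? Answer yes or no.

No — K and A are d-connected given {X}.

Bayes-Ball from K | {X} reaches {A,R,V}.
A ∈ reach(K|{X}) ⇒ K ⊥̸ A | {X}.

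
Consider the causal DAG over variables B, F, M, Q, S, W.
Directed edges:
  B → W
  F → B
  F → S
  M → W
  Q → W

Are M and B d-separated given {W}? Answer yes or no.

No — M and B are d-connected given {W}.

Bayes-Ball from M | {W} reaches {B,F,Q,S}.
B ∈ reach(M|{W}) ⇒ M ⊥̸ B | {W}.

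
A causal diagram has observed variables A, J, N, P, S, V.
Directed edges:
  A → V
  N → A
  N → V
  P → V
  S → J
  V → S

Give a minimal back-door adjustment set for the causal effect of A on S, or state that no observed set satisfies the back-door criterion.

A→S: minimal back-door set {N}.

desc(A)\{A}={J,S,V}; candidates ⊆ {N,P}.
size 0: {}; under {} A still reaches {J,N,S,V} ∋ S.
{N}: A⊥S given {N} in G with A→· removed — back-door holds.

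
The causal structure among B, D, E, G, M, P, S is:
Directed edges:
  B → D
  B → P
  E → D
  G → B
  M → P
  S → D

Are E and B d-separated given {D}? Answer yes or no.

Bayes-Ball from E | {D} reaches {B,G,P,S}.
B ∈ reach(E|{D}) ⇒ E ⊥̸ B | {D}.

No — E and B are d-connected given {D}.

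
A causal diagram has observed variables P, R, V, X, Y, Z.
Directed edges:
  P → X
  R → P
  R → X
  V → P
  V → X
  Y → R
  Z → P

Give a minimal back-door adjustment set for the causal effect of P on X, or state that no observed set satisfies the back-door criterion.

desc(P)\{P}={X}; candidates ⊆ {R,V,Y,Z}.
size 0: {}; under {} P still reaches {R,V,X,Y,Z} ∋ X.
size 1: {R}, {V}, {Y} …(+1); under {R} P still reaches {V,X,Z} ∋ X.
{R,V}: P⊥X given {R,V} in G with P→· removed — back-door holds.

P→X: minimal back-door set {R, V}.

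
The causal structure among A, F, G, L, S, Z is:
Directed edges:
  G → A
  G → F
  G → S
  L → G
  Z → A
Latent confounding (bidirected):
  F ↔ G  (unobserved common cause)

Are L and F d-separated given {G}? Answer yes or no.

Bayes-Ball from L | {G} reaches {F}.
F ∈ reach(L|{G}) ⇒ L ⊥̸ F | {G}.

No — L and F are d-connected given {G}.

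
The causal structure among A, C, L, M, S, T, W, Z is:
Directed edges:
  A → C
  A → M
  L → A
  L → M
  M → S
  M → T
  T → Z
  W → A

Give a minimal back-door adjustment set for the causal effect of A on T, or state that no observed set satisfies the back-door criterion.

A→T: minimal back-door set {L}.

desc(A)\{A}={C,M,S,T,Z}; candidates ⊆ {L,W}.
size 0: {}; under {} A still reaches {L,M,S,T,W,Z} ∋ T.
{L}: A⊥T given {L} in G with A→· removed — back-door holds.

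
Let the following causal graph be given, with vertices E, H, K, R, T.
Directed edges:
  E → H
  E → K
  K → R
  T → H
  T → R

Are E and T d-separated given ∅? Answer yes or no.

Bayes-Ball from E | ∅ reaches {H,K,R}.
T ∉ reach(E|∅) ⇒ E ⊥ T | ∅.

Yes — E ⊥ T | ∅.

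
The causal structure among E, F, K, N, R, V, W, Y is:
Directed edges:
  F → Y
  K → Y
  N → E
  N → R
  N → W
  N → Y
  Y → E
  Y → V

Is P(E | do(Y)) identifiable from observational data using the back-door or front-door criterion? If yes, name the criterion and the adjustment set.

P(E|do(Y)): backdoor, adjust for {N}.

desc(Y)\{Y}={E,V}; candidates ⊆ {F,K,N,R,W}.
size 0: {}; under {} Y still reaches {E,F,K,N,R,W} ∋ E.
{N}: Y⊥E given {N} in G with Y→· removed — back-door holds.
P(E|do(Y)) = Σ_{N} P(E|Y,N)·P(N).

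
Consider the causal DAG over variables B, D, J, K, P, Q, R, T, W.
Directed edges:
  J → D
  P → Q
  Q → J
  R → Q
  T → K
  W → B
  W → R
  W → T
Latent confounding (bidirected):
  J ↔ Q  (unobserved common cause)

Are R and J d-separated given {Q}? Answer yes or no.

No — R and J are d-connected given {Q}.

Bayes-Ball from R | {Q} reaches {B,D,J,K,P,T,W}.
J ∈ reach(R|{Q}) ⇒ R ⊥̸ J | {Q}.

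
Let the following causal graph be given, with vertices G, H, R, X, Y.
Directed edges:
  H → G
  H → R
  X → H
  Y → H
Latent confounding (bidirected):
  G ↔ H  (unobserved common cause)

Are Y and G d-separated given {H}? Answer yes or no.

Bayes-Ball from Y | {H} reaches {G,X}.
G ∈ reach(Y|{H}) ⇒ Y ⊥̸ G | {H}.

No — Y and G are d-connected given {H}.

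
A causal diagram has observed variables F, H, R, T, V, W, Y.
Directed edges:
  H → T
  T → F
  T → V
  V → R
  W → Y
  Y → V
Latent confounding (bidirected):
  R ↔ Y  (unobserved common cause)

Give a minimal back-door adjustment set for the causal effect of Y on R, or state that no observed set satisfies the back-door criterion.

desc(Y)\{Y}={R,V}; candidates ⊆ {F,H,T,W}.
Y↔R: latent back-door arc(s) into Y.
size 0: {}; under {} Y still reaches {R,W} ∋ R.
size 1: {F}, {H}, {T} …(+1); under {F} Y still reaches {R,W} ∋ R.
size 2: {F,H}, {F,T}, {F,W} …(+3); under {F,H} Y still reaches {R,W} ∋ R.
Y↔R cannot be blocked by any observed set — no back-door set.

Y→R: no observed back-door set.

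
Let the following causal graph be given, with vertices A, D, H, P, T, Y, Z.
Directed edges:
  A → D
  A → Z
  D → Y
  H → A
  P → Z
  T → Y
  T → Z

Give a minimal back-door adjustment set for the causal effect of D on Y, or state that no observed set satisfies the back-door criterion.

D→Y: minimal back-door set ∅.

desc(D)\{D}={Y}; candidates ⊆ {A,H,P,T,Z}.
∅: D⊥Y given ∅ in G with D→· removed — back-door holds.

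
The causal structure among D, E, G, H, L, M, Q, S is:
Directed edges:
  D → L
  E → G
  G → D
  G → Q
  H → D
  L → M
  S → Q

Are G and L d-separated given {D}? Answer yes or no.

Yes — G ⊥ L | {D}.

Bayes-Ball from G | {D} reaches {E,H,Q}.
L ∉ reach(G|{D}) ⇒ G ⊥ L | {D}.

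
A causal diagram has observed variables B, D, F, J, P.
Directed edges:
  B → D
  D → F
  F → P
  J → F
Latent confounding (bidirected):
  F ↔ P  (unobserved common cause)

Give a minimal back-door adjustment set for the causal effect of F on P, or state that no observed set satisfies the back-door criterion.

desc(F)\{F}={P}; candidates ⊆ {B,D,J}.
F↔P: latent back-door arc(s) into F.
size 0: {}; under {} F still reaches {B,D,J,P} ∋ P.
size 1: {B}, {D}, {J}; under {B} F still reaches {D,J,P} ∋ P.
size 2: {B,D}, {B,J}, {D,J}; under {B,D} F still reaches {J,P} ∋ P.
F↔P cannot be blocked by any observed set — no back-door set.

F→P: no observed back-door set.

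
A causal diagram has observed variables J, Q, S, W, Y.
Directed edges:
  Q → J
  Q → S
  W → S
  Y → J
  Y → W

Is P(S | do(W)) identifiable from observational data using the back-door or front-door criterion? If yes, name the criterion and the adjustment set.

desc(W)\{W}={S}; candidates ⊆ {J,Q,Y}.
∅: W⊥S given ∅ in G with W→· removed — back-door holds.
P(S|do(W)) = P(S|W) — no adjustment needed.

P(S|do(W)): backdoor, adjust for ∅.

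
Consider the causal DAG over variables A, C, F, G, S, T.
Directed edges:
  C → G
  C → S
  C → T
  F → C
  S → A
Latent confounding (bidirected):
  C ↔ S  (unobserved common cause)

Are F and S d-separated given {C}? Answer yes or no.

Bayes-Ball from F | {C} reaches {A,S}.
S ∈ reach(F|{C}) ⇒ F ⊥̸ S | {C}.

No — F and S are d-connected given {C}.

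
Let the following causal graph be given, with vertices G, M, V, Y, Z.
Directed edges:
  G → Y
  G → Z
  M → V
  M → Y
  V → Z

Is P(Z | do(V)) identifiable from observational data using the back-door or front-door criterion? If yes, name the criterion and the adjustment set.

desc(V)\{V}={Z}; candidates ⊆ {G,M,Y}.
∅: V⊥Z given ∅ in G with V→· removed — back-door holds.
P(Z|do(V)) = P(Z|V) — no adjustment needed.

P(Z|do(V)): backdoor, adjust for ∅.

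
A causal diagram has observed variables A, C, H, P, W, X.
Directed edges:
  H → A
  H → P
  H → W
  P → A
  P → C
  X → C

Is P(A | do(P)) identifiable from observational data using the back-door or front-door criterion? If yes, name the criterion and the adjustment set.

P(A|do(P)): backdoor, adjust for {H}.

desc(P)\{P}={A,C}; candidates ⊆ {H,W,X}.
size 0: {}; under {} P still reaches {A,H,W} ∋ A.
{H}: P⊥A given {H} in G with P→· removed — back-door holds.
P(A|do(P)) = Σ_{H} P(A|P,H)·P(H).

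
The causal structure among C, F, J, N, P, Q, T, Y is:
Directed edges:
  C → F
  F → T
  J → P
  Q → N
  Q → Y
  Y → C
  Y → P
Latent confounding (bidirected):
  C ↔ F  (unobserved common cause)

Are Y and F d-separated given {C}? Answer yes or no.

No — Y and F are d-connected given {C}.

Bayes-Ball from Y | {C} reaches {F,N,P,Q,T}.
F ∈ reach(Y|{C}) ⇒ Y ⊥̸ F | {C}.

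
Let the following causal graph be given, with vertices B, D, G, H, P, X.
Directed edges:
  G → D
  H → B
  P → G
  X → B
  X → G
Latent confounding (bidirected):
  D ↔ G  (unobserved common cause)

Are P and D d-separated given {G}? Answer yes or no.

Bayes-Ball from P | {G} reaches {B,D,X}.
D ∈ reach(P|{G}) ⇒ P ⊥̸ D | {G}.

No — P and D are d-connected given {G}.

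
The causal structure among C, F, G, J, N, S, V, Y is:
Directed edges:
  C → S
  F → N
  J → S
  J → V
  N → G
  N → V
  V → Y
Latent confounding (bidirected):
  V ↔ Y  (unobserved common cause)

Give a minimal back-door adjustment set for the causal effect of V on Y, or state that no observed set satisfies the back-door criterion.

desc(V)\{V}={Y}; candidates ⊆ {C,F,G,J,N,S}.
V↔Y: latent back-door arc(s) into V.
size 0: {}; under {} V still reaches {F,G,J,N,S,Y} ∋ Y.
size 1: {C}, {F}, {G} …(+3); under {C} V still reaches {F,G,J,N,S,Y} ∋ Y.
size 2: {C,F}, {C,G}, {C,J} …(+12); under {C,F} V still reaches {G,J,N,S,Y} ∋ Y.
V↔Y cannot be blocked by any observed set — no back-door set.

V→Y: no observed back-door set.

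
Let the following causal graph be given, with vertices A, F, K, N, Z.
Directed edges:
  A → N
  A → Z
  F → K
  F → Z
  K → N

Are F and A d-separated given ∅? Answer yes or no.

Bayes-Ball from F | ∅ reaches {K,N,Z}.
A ∉ reach(F|∅) ⇒ F ⊥ A | ∅.

Yes — F ⊥ A | ∅.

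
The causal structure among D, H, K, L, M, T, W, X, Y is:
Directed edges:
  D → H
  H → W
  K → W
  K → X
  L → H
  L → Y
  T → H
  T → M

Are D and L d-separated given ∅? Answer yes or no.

Yes — D ⊥ L | ∅.

Bayes-Ball from D | ∅ reaches {H,W}.
L ∉ reach(D|∅) ⇒ D ⊥ L | ∅.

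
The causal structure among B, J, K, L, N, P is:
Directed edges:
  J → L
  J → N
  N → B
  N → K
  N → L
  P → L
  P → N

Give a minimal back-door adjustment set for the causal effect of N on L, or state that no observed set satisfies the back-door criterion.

N→L: minimal back-door set {J, P}.

desc(N)\{N}={B,K,L}; candidates ⊆ {J,P}.
size 0: {}; under {} N still reaches {J,L,P} ∋ L.
size 1: {J}, {P}; under {J} N still reaches {L,P} ∋ L.
{J,P}: N⊥L given {J,P} in G with N→· removed — back-door holds.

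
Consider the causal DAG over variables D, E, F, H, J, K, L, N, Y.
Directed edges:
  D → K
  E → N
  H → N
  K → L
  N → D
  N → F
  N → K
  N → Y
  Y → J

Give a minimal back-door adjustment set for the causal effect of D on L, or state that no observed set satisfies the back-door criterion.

D→L: minimal back-door set {N}.

desc(D)\{D}={K,L}; candidates ⊆ {E,F,H,J,N,Y}.
size 0: {}; under {} D still reaches {E,F,H,J,K,L,N,Y} ∋ L.
{N}: D⊥L given {N} in G with D→· removed — back-door holds.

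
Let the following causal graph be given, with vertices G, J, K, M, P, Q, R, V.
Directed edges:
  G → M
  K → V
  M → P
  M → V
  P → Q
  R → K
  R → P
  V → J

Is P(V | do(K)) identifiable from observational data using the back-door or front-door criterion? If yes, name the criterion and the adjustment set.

desc(K)\{K}={J,V}; candidates ⊆ {G,M,P,Q,R}.
∅: K⊥V given ∅ in G with K→· removed — back-door holds.
P(V|do(K)) = P(V|K) — no adjustment needed.

P(V|do(K)): backdoor, adjust for ∅.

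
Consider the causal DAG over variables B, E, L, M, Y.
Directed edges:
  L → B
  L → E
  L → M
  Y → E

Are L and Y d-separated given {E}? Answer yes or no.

Bayes-Ball from L | {E} reaches {B,M,Y}.
Y ∈ reach(L|{E}) ⇒ L ⊥̸ Y | {E}.

No — L and Y are d-connected given {E}.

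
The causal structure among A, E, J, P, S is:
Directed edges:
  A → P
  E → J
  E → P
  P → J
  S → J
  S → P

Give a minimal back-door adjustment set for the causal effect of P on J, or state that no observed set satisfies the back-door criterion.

desc(P)\{P}={J}; candidates ⊆ {A,E,S}.
size 0: {}; under {} P still reaches {A,E,J,S} ∋ J.
size 1: {A}, {E}, {S}; under {A} P still reaches {E,J,S} ∋ J.
{E,S}: P⊥J given {E,S} in G with P→· removed — back-door holds.

P→J: minimal back-door set {E, S}.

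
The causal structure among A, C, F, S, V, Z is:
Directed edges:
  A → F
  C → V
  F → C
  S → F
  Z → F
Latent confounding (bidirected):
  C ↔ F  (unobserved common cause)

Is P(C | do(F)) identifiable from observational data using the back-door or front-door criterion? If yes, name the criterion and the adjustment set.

P(C|do(F)): not identifiable (no BD/FD set).

desc(F)\{F}={C,V}; candidates ⊆ {A,S,Z}.
F↔C: latent back-door arc(s) into F.
size 0: {}; under {} F still reaches {A,C,S,V,Z} ∋ C.
size 1: {A}, {S}, {Z}; under {A} F still reaches {C,S,V,Z} ∋ C.
size 2: {A,S}, {A,Z}, {S,Z}; under {A,S} F still reaches {C,V,Z} ∋ C.
F↔C cannot be blocked by any observed set — no back-door set.
No mediator lies on a directed F→…→C path.
Neither criterion identifies P(C|do(F)) in this graph.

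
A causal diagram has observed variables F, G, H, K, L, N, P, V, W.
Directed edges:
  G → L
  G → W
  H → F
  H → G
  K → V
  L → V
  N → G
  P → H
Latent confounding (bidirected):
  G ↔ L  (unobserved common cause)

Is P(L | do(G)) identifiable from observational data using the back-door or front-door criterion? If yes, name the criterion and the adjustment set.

P(L|do(G)): not identifiable (no BD/FD set).

desc(G)\{G}={L,V,W}; candidates ⊆ {F,H,K,N,P}.
G↔L: latent back-door arc(s) into G.
size 0: {}; under {} G still reaches {F,H,L,N,P,V} ∋ L.
size 1: {F}, {H}, {K} …(+2); under {F} G still reaches {H,L,N,P,V} ∋ L.
size 2: {F,H}, {F,K}, {F,N} …(+7); under {F,H} G still reaches {L,N,V} ∋ L.
G↔L cannot be blocked by any observed set — no back-door set.
No mediator lies on a directed G→…→L path.
Neither criterion identifies P(L|do(G)) in this graph.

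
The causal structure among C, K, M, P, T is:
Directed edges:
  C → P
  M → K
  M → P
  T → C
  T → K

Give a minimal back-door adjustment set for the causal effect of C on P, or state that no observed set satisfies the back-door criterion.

C→P: minimal back-door set ∅.

desc(C)\{C}={P}; candidates ⊆ {K,M,T}.
∅: C⊥P given ∅ in G with C→· removed — back-door holds.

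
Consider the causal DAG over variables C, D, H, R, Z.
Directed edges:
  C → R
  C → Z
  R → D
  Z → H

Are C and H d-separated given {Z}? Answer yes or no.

Bayes-Ball from C | {Z} reaches {D,R}.
H ∉ reach(C|{Z}) ⇒ C ⊥ H | {Z}.

Yes — C ⊥ H | {Z}.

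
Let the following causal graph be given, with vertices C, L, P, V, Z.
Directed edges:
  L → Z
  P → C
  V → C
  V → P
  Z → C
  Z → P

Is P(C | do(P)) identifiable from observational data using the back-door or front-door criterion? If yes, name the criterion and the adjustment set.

P(C|do(P)): backdoor, adjust for {V, Z}.

desc(P)\{P}={C}; candidates ⊆ {L,V,Z}.
size 0: {}; under {} P still reaches {C,L,V,Z} ∋ C.
size 1: {L}, {V}, {Z}; under {L} P still reaches {C,V,Z} ∋ C.
{V,Z}: P⊥C given {V,Z} in G with P→· removed — back-door holds.
P(C|do(P)) = Σ_{V,Z} P(C|P,V,Z)·P(V,Z).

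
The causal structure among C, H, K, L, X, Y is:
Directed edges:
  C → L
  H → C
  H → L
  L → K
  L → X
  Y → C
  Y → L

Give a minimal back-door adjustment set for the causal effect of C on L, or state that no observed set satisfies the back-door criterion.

desc(C)\{C}={K,L,X}; candidates ⊆ {H,Y}.
size 0: {}; under {} C still reaches {H,K,L,X,Y} ∋ L.
size 1: {H}, {Y}; under {H} C still reaches {K,L,X,Y} ∋ L.
{H,Y}: C⊥L given {H,Y} in G with C→· removed — back-door holds.

C→L: minimal back-door set {H, Y}.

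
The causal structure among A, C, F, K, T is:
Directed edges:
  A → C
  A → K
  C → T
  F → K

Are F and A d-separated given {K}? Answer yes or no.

Bayes-Ball from F | {K} reaches {A,C,T}.
A ∈ reach(F|{K}) ⇒ F ⊥̸ A | {K}.

No — F and A are d-connected given {K}.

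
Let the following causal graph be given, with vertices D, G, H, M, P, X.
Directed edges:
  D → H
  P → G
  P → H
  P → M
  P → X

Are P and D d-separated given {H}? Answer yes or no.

Bayes-Ball from P | {H} reaches {D,G,M,X}.
D ∈ reach(P|{H}) ⇒ P ⊥̸ D | {H}.

No — P and D are d-connected given {H}.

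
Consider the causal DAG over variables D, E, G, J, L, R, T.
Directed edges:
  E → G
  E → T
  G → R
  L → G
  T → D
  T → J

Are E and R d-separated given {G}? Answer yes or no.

Yes — E ⊥ R | {G}.

Bayes-Ball from E | {G} reaches {D,J,L,T}.
R ∉ reach(E|{G}) ⇒ E ⊥ R | {G}.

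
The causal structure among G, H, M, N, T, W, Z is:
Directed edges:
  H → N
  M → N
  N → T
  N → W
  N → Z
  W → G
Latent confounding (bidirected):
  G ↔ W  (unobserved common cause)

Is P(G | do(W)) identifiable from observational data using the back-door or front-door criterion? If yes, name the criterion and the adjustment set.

desc(W)\{W}={G}; candidates ⊆ {H,M,N,T,Z}.
W↔G: latent back-door arc(s) into W.
size 0: {}; under {} W still reaches {G,H,M,N,T,Z} ∋ G.
size 1: {H}, {M}, {N} …(+2); under {H} W still reaches {G,M,N,T,Z} ∋ G.
size 2: {H,M}, {H,N}, {H,T} …(+7); under {H,M} W still reaches {G,N,T,Z} ∋ G.
W↔G cannot be blocked by any observed set — no back-door set.
No mediator lies on a directed W→…→G path.
Neither criterion identifies P(G|do(W)) in this graph.

P(G|do(W)): not identifiable (no BD/FD set).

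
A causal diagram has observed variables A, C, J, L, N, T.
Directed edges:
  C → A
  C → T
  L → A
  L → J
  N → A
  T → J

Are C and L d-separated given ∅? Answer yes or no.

Yes — C ⊥ L | ∅.

Bayes-Ball from C | ∅ reaches {A,J,T}.
L ∉ reach(C|∅) ⇒ C ⊥ L | ∅.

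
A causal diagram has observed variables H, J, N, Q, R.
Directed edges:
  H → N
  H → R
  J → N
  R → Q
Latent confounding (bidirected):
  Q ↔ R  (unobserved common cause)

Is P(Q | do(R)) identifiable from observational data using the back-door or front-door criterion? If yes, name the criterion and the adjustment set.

P(Q|do(R)): not identifiable (no BD/FD set).

desc(R)\{R}={Q}; candidates ⊆ {H,J,N}.
R↔Q: latent back-door arc(s) into R.
size 0: {}; under {} R still reaches {H,N,Q} ∋ Q.
size 1: {H}, {J}, {N}; under {H} R still reaches {Q} ∋ Q.
size 2: {H,J}, {H,N}, {J,N}; under {H,J} R still reaches {Q} ∋ Q.
R↔Q cannot be blocked by any observed set — no back-door set.
No mediator lies on a directed R→…→Q path.
Neither criterion identifies P(Q|do(R)) in this graph.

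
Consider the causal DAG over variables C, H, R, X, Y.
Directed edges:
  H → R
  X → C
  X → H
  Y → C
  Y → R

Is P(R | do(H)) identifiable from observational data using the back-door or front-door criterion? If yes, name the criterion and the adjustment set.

P(R|do(H)): backdoor, adjust for ∅.

desc(H)\{H}={R}; candidates ⊆ {C,X,Y}.
∅: H⊥R given ∅ in G with H→· removed — back-door holds.
P(R|do(H)) = P(R|H) — no adjustment needed.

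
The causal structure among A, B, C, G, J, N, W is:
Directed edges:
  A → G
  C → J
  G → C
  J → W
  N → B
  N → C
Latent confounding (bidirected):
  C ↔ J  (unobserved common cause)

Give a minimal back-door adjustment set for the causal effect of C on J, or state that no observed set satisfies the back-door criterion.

C→J: no observed back-door set.

desc(C)\{C}={J,W}; candidates ⊆ {A,B,G,N}.
C↔J: latent back-door arc(s) into C.
size 0: {}; under {} C still reaches {A,B,G,J,N,W} ∋ J.
size 1: {A}, {B}, {G} …(+1); under {A} C still reaches {B,G,J,N,W} ∋ J.
size 2: {A,B}, {A,G}, {A,N} …(+3); under {A,B} C still reaches {G,J,N,W} ∋ J.
C↔J cannot be blocked by any observed set — no back-door set.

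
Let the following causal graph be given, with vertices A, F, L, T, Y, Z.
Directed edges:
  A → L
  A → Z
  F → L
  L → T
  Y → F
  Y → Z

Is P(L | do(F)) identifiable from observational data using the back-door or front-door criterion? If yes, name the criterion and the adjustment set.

P(L|do(F)): backdoor, adjust for ∅.

desc(F)\{F}={L,T}; candidates ⊆ {A,Y,Z}.
∅: F⊥L given ∅ in G with F→· removed — back-door holds.
P(L|do(F)) = P(L|F) — no adjustment needed.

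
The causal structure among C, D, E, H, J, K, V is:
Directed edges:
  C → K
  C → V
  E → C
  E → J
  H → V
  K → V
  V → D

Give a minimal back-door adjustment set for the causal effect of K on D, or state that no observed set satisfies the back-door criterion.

desc(K)\{K}={D,V}; candidates ⊆ {C,E,H,J}.
size 0: {}; under {} K still reaches {C,D,E,J,V} ∋ D.
{C}: K⊥D given {C} in G with K→· removed — back-door holds.

K→D: minimal back-door set {C}.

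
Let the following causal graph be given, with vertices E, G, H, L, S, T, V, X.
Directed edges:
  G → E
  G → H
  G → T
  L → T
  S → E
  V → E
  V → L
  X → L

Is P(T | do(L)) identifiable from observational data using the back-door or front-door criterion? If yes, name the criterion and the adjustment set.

desc(L)\{L}={T}; candidates ⊆ {E,G,H,S,V,X}.
∅: L⊥T given ∅ in G with L→· removed — back-door holds.
P(T|do(L)) = P(T|L) — no adjustment needed.

P(T|do(L)): backdoor, adjust for ∅.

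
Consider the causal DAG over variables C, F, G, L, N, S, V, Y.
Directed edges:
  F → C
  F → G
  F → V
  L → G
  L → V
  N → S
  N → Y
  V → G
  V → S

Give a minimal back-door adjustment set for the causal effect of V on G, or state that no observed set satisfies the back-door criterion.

desc(V)\{V}={G,S}; candidates ⊆ {C,F,L,N,Y}.
size 0: {}; under {} V still reaches {C,F,G,L} ∋ G.
size 1: {C}, {F}, {L} …(+2); under {C} V still reaches {F,G,L} ∋ G.
{F,L}: V⊥G given {F,L} in G with V→· removed — back-door holds.

V→G: minimal back-door set {F, L}.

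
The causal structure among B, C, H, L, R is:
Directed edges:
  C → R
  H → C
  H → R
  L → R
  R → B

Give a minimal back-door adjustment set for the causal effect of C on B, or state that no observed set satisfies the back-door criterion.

desc(C)\{C}={B,R}; candidates ⊆ {H,L}.
size 0: {}; under {} C still reaches {B,H,R} ∋ B.
{H}: C⊥B given {H} in G with C→· removed — back-door holds.

C→B: minimal back-door set {H}.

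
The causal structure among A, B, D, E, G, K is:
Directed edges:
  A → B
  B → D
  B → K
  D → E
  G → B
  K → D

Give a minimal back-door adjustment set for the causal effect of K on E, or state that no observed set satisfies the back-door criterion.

desc(K)\{K}={D,E}; candidates ⊆ {A,B,G}.
size 0: {}; under {} K still reaches {A,B,D,E,G} ∋ E.
{B}: K⊥E given {B} in G with K→· removed — back-door holds.

K→E: minimal back-door set {B}.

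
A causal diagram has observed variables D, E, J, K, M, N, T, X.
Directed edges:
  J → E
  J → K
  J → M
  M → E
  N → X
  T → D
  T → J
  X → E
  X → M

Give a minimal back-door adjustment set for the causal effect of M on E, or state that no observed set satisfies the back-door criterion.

desc(M)\{M}={E}; candidates ⊆ {D,J,K,N,T,X}.
size 0: {}; under {} M still reaches {D,E,J,K,N,T,X} ∋ E.
size 1: {D}, {J}, {K} …(+3); under {D} M still reaches {E,J,K,N,T,X} ∋ E.
{J,X}: M⊥E given {J,X} in G with M→· removed — back-door holds.

M→E: minimal back-door set {J, X}.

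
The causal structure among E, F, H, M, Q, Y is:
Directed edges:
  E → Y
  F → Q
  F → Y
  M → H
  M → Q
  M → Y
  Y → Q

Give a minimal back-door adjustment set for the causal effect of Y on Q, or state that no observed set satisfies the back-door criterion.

Y→Q: minimal back-door set {F, M}.

desc(Y)\{Y}={Q}; candidates ⊆ {E,F,H,M}.
size 0: {}; under {} Y still reaches {E,F,H,M,Q} ∋ Q.
size 1: {E}, {F}, {H} …(+1); under {E} Y still reaches {F,H,M,Q} ∋ Q.
{F,M}: Y⊥Q given {F,M} in G with Y→· removed — back-door holds.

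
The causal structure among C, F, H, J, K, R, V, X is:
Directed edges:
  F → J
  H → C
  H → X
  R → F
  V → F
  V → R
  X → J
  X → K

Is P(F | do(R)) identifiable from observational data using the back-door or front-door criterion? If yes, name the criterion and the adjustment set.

desc(R)\{R}={F,J}; candidates ⊆ {C,H,K,V,X}.
size 0: {}; under {} R still reaches {F,J,V} ∋ F.
{V}: R⊥F given {V} in G with R→· removed — back-door holds.
P(F|do(R)) = Σ_{V} P(F|R,V)·P(V).

P(F|do(R)): backdoor, adjust for {V}.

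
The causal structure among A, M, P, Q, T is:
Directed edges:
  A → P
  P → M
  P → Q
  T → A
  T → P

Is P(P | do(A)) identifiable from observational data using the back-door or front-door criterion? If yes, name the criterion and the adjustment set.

P(P|do(A)): backdoor, adjust for {T}.

desc(A)\{A}={M,P,Q}; candidates ⊆ {T}.
size 0: {}; under {} A still reaches {M,P,Q,T} ∋ P.
{T}: A⊥P given {T} in G with A→· removed — back-door holds.
P(P|do(A)) = Σ_{T} P(P|A,T)·P(T).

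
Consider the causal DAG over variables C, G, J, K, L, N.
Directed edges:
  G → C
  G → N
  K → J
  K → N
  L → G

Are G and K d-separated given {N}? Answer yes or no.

No — G and K are d-connected given {N}.

Bayes-Ball from G | {N} reaches {C,J,K,L}.
K ∈ reach(G|{N}) ⇒ G ⊥̸ K | {N}.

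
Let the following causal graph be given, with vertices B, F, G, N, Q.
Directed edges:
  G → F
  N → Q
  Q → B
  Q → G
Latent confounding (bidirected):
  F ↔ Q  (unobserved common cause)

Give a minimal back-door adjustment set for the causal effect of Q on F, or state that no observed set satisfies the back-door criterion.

Q→F: no observed back-door set.

desc(Q)\{Q}={B,F,G}; candidates ⊆ {N}.
Q↔F: latent back-door arc(s) into Q.
size 0: {}; under {} Q still reaches {F,N} ∋ F.
size 1: {N}; under {N} Q still reaches {F} ∋ F.
Q↔F cannot be blocked by any observed set — no back-door set.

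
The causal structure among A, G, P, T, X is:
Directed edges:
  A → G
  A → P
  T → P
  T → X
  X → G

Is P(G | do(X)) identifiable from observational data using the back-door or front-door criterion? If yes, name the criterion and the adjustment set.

desc(X)\{X}={G}; candidates ⊆ {A,P,T}.
∅: X⊥G given ∅ in G with X→· removed — back-door holds.
P(G|do(X)) = P(G|X) — no adjustment needed.

P(G|do(X)): backdoor, adjust for ∅.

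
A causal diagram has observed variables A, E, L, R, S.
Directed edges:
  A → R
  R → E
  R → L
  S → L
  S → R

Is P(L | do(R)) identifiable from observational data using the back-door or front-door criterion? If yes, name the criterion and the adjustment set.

P(L|do(R)): backdoor, adjust for {S}.

desc(R)\{R}={E,L}; candidates ⊆ {A,S}.
size 0: {}; under {} R still reaches {A,L,S} ∋ L.
{S}: R⊥L given {S} in G with R→· removed — back-door holds.
P(L|do(R)) = Σ_{S} P(L|R,S)·P(S).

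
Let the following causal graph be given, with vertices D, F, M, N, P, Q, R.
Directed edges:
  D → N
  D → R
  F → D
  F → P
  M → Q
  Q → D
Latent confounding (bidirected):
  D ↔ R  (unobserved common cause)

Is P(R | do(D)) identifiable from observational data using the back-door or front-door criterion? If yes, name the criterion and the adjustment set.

P(R|do(D)): not identifiable (no BD/FD set).

desc(D)\{D}={N,R}; candidates ⊆ {F,M,P,Q}.
D↔R: latent back-door arc(s) into D.
size 0: {}; under {} D still reaches {F,M,P,Q,R} ∋ R.
size 1: {F}, {M}, {P} …(+1); under {F} D still reaches {M,Q,R} ∋ R.
size 2: {F,M}, {F,P}, {F,Q} …(+3); under {F,M} D still reaches {Q,R} ∋ R.
D↔R cannot be blocked by any observed set — no back-door set.
No mediator lies on a directed D→…→R path.
Neither criterion identifies P(R|do(D)) in this graph.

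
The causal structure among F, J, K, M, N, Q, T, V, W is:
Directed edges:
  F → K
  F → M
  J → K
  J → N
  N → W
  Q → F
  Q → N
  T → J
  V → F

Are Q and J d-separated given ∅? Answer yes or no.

Yes — Q ⊥ J | ∅.

Bayes-Ball from Q | ∅ reaches {F,K,M,N,W}.
J ∉ reach(Q|∅) ⇒ Q ⊥ J | ∅.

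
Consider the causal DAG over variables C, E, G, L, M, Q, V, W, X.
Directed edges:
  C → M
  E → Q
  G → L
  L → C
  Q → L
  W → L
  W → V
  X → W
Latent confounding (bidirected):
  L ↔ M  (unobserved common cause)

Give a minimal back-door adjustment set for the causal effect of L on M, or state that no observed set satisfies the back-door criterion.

desc(L)\{L}={C,M}; candidates ⊆ {E,G,Q,V,W,X}.
L↔M: latent back-door arc(s) into L.
size 0: {}; under {} L still reaches {E,G,M,Q,V,W,X} ∋ M.
size 1: {E}, {G}, {Q} …(+3); under {E} L still reaches {G,M,Q,V,W,X} ∋ M.
size 2: {E,G}, {E,Q}, {E,V} …(+12); under {E,G} L still reaches {M,Q,V,W,X} ∋ M.
L↔M cannot be blocked by any observed set — no back-door set.

L→M: no observed back-door set.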